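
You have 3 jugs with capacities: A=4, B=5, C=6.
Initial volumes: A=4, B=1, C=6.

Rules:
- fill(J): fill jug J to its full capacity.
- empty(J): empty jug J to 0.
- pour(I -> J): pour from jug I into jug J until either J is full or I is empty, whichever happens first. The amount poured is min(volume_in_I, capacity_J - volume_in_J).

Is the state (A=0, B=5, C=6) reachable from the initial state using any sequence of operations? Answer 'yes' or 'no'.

BFS from (A=4, B=1, C=6):
  1. pour(A -> B) -> (A=0 B=5 C=6)
Target reached → yes.

Answer: yes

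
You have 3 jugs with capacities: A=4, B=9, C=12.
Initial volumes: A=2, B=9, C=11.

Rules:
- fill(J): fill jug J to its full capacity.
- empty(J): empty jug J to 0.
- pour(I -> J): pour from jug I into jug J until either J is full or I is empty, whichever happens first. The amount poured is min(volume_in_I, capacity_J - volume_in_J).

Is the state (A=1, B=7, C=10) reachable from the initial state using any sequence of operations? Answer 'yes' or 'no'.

BFS explored all 386 reachable states.
Reachable set includes: (0,0,0), (0,0,1), (0,0,2), (0,0,3), (0,0,4), (0,0,5), (0,0,6), (0,0,7), (0,0,8), (0,0,9), (0,0,10), (0,0,11) ...
Target (A=1, B=7, C=10) not in reachable set → no.

Answer: no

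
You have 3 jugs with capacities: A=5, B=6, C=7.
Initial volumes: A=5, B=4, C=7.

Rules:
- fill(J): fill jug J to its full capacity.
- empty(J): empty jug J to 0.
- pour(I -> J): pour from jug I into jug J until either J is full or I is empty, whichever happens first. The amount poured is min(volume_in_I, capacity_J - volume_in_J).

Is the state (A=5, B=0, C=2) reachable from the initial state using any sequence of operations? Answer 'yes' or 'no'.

Answer: yes

Derivation:
BFS from (A=5, B=4, C=7):
  1. empty(A) -> (A=0 B=4 C=7)
  2. empty(B) -> (A=0 B=0 C=7)
  3. pour(C -> A) -> (A=5 B=0 C=2)
Target reached → yes.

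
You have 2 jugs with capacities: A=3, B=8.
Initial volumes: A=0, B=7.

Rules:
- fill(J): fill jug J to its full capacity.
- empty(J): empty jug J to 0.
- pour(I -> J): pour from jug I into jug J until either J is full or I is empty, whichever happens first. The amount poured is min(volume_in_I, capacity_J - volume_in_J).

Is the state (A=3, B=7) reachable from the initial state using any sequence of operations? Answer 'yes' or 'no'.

Answer: yes

Derivation:
BFS from (A=0, B=7):
  1. fill(A) -> (A=3 B=7)
Target reached → yes.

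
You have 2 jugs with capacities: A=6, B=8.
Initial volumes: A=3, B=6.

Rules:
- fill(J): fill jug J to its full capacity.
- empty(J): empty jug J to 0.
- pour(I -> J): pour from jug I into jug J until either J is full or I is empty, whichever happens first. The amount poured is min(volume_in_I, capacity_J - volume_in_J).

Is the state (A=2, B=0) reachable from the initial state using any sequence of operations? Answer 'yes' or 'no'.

BFS from (A=3, B=6):
  1. empty(A) -> (A=0 B=6)
  2. fill(B) -> (A=0 B=8)
  3. pour(B -> A) -> (A=6 B=2)
  4. empty(A) -> (A=0 B=2)
  5. pour(B -> A) -> (A=2 B=0)
Target reached → yes.

Answer: yes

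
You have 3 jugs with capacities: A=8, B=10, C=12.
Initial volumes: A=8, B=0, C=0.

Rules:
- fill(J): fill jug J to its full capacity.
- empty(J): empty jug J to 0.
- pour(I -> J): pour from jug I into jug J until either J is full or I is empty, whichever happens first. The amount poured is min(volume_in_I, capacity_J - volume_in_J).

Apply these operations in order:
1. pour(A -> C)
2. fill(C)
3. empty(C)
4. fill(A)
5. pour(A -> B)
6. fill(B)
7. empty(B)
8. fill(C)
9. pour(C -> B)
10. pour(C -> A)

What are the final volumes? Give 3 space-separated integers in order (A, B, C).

Step 1: pour(A -> C) -> (A=0 B=0 C=8)
Step 2: fill(C) -> (A=0 B=0 C=12)
Step 3: empty(C) -> (A=0 B=0 C=0)
Step 4: fill(A) -> (A=8 B=0 C=0)
Step 5: pour(A -> B) -> (A=0 B=8 C=0)
Step 6: fill(B) -> (A=0 B=10 C=0)
Step 7: empty(B) -> (A=0 B=0 C=0)
Step 8: fill(C) -> (A=0 B=0 C=12)
Step 9: pour(C -> B) -> (A=0 B=10 C=2)
Step 10: pour(C -> A) -> (A=2 B=10 C=0)

Answer: 2 10 0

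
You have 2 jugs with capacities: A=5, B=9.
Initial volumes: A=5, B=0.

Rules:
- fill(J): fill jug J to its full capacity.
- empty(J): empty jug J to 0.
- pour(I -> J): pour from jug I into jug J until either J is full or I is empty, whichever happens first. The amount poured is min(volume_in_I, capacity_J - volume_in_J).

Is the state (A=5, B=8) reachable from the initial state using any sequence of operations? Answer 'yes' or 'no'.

Answer: yes

Derivation:
BFS from (A=5, B=0):
  1. empty(A) -> (A=0 B=0)
  2. fill(B) -> (A=0 B=9)
  3. pour(B -> A) -> (A=5 B=4)
  4. empty(A) -> (A=0 B=4)
  5. pour(B -> A) -> (A=4 B=0)
  6. fill(B) -> (A=4 B=9)
  7. pour(B -> A) -> (A=5 B=8)
Target reached → yes.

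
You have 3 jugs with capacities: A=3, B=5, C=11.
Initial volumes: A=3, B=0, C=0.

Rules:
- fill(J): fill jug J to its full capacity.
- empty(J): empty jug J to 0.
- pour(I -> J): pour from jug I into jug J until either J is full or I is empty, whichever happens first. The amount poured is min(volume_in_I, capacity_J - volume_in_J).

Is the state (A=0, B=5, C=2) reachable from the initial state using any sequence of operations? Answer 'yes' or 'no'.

BFS from (A=3, B=0, C=0):
  1. empty(A) -> (A=0 B=0 C=0)
  2. fill(B) -> (A=0 B=5 C=0)
  3. pour(B -> A) -> (A=3 B=2 C=0)
  4. empty(A) -> (A=0 B=2 C=0)
  5. pour(B -> C) -> (A=0 B=0 C=2)
  6. fill(B) -> (A=0 B=5 C=2)
Target reached → yes.

Answer: yes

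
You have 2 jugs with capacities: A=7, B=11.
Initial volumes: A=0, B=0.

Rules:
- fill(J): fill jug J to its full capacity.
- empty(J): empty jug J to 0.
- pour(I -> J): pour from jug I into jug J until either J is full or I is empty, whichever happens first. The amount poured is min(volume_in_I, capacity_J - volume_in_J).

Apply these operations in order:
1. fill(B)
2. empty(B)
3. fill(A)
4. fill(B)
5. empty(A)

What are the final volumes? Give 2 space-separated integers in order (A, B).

Step 1: fill(B) -> (A=0 B=11)
Step 2: empty(B) -> (A=0 B=0)
Step 3: fill(A) -> (A=7 B=0)
Step 4: fill(B) -> (A=7 B=11)
Step 5: empty(A) -> (A=0 B=11)

Answer: 0 11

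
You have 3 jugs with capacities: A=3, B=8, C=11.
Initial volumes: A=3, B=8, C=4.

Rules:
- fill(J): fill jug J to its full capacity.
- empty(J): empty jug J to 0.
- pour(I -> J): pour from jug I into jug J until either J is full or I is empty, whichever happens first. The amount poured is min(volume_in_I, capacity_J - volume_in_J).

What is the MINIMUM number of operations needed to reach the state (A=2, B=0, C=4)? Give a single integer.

BFS from (A=3, B=8, C=4). One shortest path:
  1. empty(A) -> (A=0 B=8 C=4)
  2. pour(B -> A) -> (A=3 B=5 C=4)
  3. empty(A) -> (A=0 B=5 C=4)
  4. pour(B -> A) -> (A=3 B=2 C=4)
  5. empty(A) -> (A=0 B=2 C=4)
  6. pour(B -> A) -> (A=2 B=0 C=4)
Reached target in 6 moves.

Answer: 6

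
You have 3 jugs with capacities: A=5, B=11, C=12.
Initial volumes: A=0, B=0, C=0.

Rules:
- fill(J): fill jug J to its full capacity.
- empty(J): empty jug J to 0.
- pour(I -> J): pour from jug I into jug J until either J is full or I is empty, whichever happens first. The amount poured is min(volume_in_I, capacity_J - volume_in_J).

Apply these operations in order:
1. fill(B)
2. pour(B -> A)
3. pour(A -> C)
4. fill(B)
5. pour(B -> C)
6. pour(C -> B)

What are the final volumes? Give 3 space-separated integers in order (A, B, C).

Answer: 0 11 5

Derivation:
Step 1: fill(B) -> (A=0 B=11 C=0)
Step 2: pour(B -> A) -> (A=5 B=6 C=0)
Step 3: pour(A -> C) -> (A=0 B=6 C=5)
Step 4: fill(B) -> (A=0 B=11 C=5)
Step 5: pour(B -> C) -> (A=0 B=4 C=12)
Step 6: pour(C -> B) -> (A=0 B=11 C=5)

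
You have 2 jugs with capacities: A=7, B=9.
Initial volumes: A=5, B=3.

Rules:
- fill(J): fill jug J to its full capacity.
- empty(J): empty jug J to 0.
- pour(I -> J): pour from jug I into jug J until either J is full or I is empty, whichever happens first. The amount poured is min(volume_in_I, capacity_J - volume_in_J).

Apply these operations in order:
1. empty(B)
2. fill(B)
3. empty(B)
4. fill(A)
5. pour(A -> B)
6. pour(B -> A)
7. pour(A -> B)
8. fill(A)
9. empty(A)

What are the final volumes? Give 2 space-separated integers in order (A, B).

Step 1: empty(B) -> (A=5 B=0)
Step 2: fill(B) -> (A=5 B=9)
Step 3: empty(B) -> (A=5 B=0)
Step 4: fill(A) -> (A=7 B=0)
Step 5: pour(A -> B) -> (A=0 B=7)
Step 6: pour(B -> A) -> (A=7 B=0)
Step 7: pour(A -> B) -> (A=0 B=7)
Step 8: fill(A) -> (A=7 B=7)
Step 9: empty(A) -> (A=0 B=7)

Answer: 0 7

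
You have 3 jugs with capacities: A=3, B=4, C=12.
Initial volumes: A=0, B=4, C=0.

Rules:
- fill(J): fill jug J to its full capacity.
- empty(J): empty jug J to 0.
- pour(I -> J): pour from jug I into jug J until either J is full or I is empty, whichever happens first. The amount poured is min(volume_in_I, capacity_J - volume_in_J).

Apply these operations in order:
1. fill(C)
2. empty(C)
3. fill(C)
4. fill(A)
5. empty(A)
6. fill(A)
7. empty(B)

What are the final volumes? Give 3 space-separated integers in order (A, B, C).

Step 1: fill(C) -> (A=0 B=4 C=12)
Step 2: empty(C) -> (A=0 B=4 C=0)
Step 3: fill(C) -> (A=0 B=4 C=12)
Step 4: fill(A) -> (A=3 B=4 C=12)
Step 5: empty(A) -> (A=0 B=4 C=12)
Step 6: fill(A) -> (A=3 B=4 C=12)
Step 7: empty(B) -> (A=3 B=0 C=12)

Answer: 3 0 12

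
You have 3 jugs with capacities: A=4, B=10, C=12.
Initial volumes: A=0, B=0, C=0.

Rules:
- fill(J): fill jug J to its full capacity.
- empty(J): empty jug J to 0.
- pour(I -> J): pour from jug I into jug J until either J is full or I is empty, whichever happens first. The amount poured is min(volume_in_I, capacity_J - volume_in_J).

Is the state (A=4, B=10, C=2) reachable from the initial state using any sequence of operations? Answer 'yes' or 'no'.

BFS from (A=0, B=0, C=0):
  1. fill(A) -> (A=4 B=0 C=0)
  2. fill(C) -> (A=4 B=0 C=12)
  3. pour(C -> B) -> (A=4 B=10 C=2)
Target reached → yes.

Answer: yes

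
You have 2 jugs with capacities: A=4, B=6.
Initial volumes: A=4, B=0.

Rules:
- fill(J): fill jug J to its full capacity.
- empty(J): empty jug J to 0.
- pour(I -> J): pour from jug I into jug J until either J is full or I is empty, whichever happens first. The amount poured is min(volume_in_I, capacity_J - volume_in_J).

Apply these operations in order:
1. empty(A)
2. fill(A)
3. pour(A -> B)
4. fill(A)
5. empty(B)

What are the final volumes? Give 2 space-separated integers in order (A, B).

Step 1: empty(A) -> (A=0 B=0)
Step 2: fill(A) -> (A=4 B=0)
Step 3: pour(A -> B) -> (A=0 B=4)
Step 4: fill(A) -> (A=4 B=4)
Step 5: empty(B) -> (A=4 B=0)

Answer: 4 0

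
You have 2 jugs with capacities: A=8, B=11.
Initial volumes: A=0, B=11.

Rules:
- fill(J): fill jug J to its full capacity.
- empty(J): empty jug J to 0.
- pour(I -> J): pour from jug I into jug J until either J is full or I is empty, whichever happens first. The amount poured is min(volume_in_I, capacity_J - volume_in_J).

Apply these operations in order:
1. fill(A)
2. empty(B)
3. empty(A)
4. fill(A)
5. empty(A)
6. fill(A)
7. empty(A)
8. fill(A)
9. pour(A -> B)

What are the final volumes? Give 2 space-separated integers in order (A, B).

Answer: 0 8

Derivation:
Step 1: fill(A) -> (A=8 B=11)
Step 2: empty(B) -> (A=8 B=0)
Step 3: empty(A) -> (A=0 B=0)
Step 4: fill(A) -> (A=8 B=0)
Step 5: empty(A) -> (A=0 B=0)
Step 6: fill(A) -> (A=8 B=0)
Step 7: empty(A) -> (A=0 B=0)
Step 8: fill(A) -> (A=8 B=0)
Step 9: pour(A -> B) -> (A=0 B=8)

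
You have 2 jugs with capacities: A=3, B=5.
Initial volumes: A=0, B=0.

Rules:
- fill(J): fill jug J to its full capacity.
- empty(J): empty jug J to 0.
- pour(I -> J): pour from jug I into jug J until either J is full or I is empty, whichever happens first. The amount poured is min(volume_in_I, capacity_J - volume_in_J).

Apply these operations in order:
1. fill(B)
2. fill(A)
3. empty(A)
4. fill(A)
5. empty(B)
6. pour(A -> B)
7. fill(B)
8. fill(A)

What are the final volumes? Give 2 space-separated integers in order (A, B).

Answer: 3 5

Derivation:
Step 1: fill(B) -> (A=0 B=5)
Step 2: fill(A) -> (A=3 B=5)
Step 3: empty(A) -> (A=0 B=5)
Step 4: fill(A) -> (A=3 B=5)
Step 5: empty(B) -> (A=3 B=0)
Step 6: pour(A -> B) -> (A=0 B=3)
Step 7: fill(B) -> (A=0 B=5)
Step 8: fill(A) -> (A=3 B=5)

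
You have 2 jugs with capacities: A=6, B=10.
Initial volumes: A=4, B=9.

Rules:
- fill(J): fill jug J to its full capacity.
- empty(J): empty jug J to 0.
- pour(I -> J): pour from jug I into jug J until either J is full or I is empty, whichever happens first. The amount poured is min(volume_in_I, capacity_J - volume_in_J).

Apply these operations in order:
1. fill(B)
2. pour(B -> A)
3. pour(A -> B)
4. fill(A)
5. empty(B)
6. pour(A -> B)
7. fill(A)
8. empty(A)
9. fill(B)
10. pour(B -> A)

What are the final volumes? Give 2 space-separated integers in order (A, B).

Answer: 6 4

Derivation:
Step 1: fill(B) -> (A=4 B=10)
Step 2: pour(B -> A) -> (A=6 B=8)
Step 3: pour(A -> B) -> (A=4 B=10)
Step 4: fill(A) -> (A=6 B=10)
Step 5: empty(B) -> (A=6 B=0)
Step 6: pour(A -> B) -> (A=0 B=6)
Step 7: fill(A) -> (A=6 B=6)
Step 8: empty(A) -> (A=0 B=6)
Step 9: fill(B) -> (A=0 B=10)
Step 10: pour(B -> A) -> (A=6 B=4)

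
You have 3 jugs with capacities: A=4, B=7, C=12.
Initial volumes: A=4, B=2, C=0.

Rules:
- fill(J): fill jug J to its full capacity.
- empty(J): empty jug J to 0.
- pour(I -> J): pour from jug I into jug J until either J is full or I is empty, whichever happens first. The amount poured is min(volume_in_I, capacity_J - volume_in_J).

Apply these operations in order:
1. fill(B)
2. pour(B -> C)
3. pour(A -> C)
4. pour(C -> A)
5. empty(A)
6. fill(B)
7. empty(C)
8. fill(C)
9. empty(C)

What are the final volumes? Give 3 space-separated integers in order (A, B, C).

Step 1: fill(B) -> (A=4 B=7 C=0)
Step 2: pour(B -> C) -> (A=4 B=0 C=7)
Step 3: pour(A -> C) -> (A=0 B=0 C=11)
Step 4: pour(C -> A) -> (A=4 B=0 C=7)
Step 5: empty(A) -> (A=0 B=0 C=7)
Step 6: fill(B) -> (A=0 B=7 C=7)
Step 7: empty(C) -> (A=0 B=7 C=0)
Step 8: fill(C) -> (A=0 B=7 C=12)
Step 9: empty(C) -> (A=0 B=7 C=0)

Answer: 0 7 0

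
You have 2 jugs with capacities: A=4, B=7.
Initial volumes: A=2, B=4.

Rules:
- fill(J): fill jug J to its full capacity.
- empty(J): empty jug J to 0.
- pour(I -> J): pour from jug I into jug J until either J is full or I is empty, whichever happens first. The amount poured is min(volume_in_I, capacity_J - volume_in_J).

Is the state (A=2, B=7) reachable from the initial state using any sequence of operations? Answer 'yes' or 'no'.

Answer: yes

Derivation:
BFS from (A=2, B=4):
  1. fill(B) -> (A=2 B=7)
Target reached → yes.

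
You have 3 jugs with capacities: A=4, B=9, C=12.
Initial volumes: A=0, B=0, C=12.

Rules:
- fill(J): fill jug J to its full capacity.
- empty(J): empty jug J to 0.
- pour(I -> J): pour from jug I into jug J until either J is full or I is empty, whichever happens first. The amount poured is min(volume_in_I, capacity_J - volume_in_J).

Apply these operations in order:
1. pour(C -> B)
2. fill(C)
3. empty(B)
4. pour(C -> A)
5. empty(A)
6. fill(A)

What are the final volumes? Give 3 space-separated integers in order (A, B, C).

Answer: 4 0 8

Derivation:
Step 1: pour(C -> B) -> (A=0 B=9 C=3)
Step 2: fill(C) -> (A=0 B=9 C=12)
Step 3: empty(B) -> (A=0 B=0 C=12)
Step 4: pour(C -> A) -> (A=4 B=0 C=8)
Step 5: empty(A) -> (A=0 B=0 C=8)
Step 6: fill(A) -> (A=4 B=0 C=8)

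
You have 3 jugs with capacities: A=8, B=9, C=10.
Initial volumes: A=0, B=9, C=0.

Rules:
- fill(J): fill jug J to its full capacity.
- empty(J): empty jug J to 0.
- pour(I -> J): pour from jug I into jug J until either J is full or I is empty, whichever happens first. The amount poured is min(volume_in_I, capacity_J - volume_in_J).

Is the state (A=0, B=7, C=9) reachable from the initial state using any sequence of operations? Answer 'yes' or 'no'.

Answer: yes

Derivation:
BFS from (A=0, B=9, C=0):
  1. fill(A) -> (A=8 B=9 C=0)
  2. empty(B) -> (A=8 B=0 C=0)
  3. pour(A -> B) -> (A=0 B=8 C=0)
  4. fill(A) -> (A=8 B=8 C=0)
  5. pour(A -> B) -> (A=7 B=9 C=0)
  6. pour(B -> C) -> (A=7 B=0 C=9)
  7. pour(A -> B) -> (A=0 B=7 C=9)
Target reached → yes.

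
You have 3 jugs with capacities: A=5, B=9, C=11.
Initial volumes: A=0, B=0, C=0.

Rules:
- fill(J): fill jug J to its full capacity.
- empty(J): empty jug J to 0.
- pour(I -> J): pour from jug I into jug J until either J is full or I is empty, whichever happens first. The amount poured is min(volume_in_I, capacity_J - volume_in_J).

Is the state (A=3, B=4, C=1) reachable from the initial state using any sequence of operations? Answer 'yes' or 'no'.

BFS explored all 400 reachable states.
Reachable set includes: (0,0,0), (0,0,1), (0,0,2), (0,0,3), (0,0,4), (0,0,5), (0,0,6), (0,0,7), (0,0,8), (0,0,9), (0,0,10), (0,0,11) ...
Target (A=3, B=4, C=1) not in reachable set → no.

Answer: no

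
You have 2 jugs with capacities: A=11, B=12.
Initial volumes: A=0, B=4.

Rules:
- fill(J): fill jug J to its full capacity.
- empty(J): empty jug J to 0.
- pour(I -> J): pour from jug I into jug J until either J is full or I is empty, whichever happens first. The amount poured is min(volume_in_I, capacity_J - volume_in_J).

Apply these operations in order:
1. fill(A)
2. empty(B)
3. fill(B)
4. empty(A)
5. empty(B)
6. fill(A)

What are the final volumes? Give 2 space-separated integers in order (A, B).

Step 1: fill(A) -> (A=11 B=4)
Step 2: empty(B) -> (A=11 B=0)
Step 3: fill(B) -> (A=11 B=12)
Step 4: empty(A) -> (A=0 B=12)
Step 5: empty(B) -> (A=0 B=0)
Step 6: fill(A) -> (A=11 B=0)

Answer: 11 0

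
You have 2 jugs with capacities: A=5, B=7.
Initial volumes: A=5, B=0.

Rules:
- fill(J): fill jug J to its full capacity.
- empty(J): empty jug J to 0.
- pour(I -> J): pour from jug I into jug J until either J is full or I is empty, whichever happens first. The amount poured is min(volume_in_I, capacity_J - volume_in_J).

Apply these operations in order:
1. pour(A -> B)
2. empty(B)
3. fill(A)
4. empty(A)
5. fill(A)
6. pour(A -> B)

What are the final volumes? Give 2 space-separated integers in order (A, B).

Answer: 0 5

Derivation:
Step 1: pour(A -> B) -> (A=0 B=5)
Step 2: empty(B) -> (A=0 B=0)
Step 3: fill(A) -> (A=5 B=0)
Step 4: empty(A) -> (A=0 B=0)
Step 5: fill(A) -> (A=5 B=0)
Step 6: pour(A -> B) -> (A=0 B=5)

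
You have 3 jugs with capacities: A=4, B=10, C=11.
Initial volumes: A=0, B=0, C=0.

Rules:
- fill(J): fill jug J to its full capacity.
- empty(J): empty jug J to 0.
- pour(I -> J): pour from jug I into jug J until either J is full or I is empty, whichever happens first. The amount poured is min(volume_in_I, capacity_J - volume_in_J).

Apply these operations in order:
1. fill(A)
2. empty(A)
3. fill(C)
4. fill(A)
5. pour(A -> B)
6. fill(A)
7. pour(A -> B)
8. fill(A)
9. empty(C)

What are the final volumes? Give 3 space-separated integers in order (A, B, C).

Step 1: fill(A) -> (A=4 B=0 C=0)
Step 2: empty(A) -> (A=0 B=0 C=0)
Step 3: fill(C) -> (A=0 B=0 C=11)
Step 4: fill(A) -> (A=4 B=0 C=11)
Step 5: pour(A -> B) -> (A=0 B=4 C=11)
Step 6: fill(A) -> (A=4 B=4 C=11)
Step 7: pour(A -> B) -> (A=0 B=8 C=11)
Step 8: fill(A) -> (A=4 B=8 C=11)
Step 9: empty(C) -> (A=4 B=8 C=0)

Answer: 4 8 0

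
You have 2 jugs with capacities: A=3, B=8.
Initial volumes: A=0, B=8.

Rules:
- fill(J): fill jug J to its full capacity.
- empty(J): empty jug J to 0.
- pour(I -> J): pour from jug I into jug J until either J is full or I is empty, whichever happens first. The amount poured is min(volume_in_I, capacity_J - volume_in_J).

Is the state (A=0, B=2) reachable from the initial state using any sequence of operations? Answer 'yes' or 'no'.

Answer: yes

Derivation:
BFS from (A=0, B=8):
  1. pour(B -> A) -> (A=3 B=5)
  2. empty(A) -> (A=0 B=5)
  3. pour(B -> A) -> (A=3 B=2)
  4. empty(A) -> (A=0 B=2)
Target reached → yes.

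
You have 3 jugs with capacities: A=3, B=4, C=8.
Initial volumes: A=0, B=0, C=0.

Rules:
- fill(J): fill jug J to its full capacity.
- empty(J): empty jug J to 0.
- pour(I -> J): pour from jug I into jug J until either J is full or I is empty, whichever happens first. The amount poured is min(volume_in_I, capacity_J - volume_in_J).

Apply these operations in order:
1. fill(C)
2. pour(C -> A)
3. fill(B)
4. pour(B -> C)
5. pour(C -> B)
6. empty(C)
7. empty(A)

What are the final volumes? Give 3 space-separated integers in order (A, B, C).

Answer: 0 4 0

Derivation:
Step 1: fill(C) -> (A=0 B=0 C=8)
Step 2: pour(C -> A) -> (A=3 B=0 C=5)
Step 3: fill(B) -> (A=3 B=4 C=5)
Step 4: pour(B -> C) -> (A=3 B=1 C=8)
Step 5: pour(C -> B) -> (A=3 B=4 C=5)
Step 6: empty(C) -> (A=3 B=4 C=0)
Step 7: empty(A) -> (A=0 B=4 C=0)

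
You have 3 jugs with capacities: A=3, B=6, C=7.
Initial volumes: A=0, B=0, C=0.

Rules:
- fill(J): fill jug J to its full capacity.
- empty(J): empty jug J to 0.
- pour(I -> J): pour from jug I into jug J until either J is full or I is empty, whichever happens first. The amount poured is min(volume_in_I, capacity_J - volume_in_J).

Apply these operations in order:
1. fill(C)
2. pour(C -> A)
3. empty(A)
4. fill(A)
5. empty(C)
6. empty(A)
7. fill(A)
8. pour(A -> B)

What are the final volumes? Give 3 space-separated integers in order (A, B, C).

Step 1: fill(C) -> (A=0 B=0 C=7)
Step 2: pour(C -> A) -> (A=3 B=0 C=4)
Step 3: empty(A) -> (A=0 B=0 C=4)
Step 4: fill(A) -> (A=3 B=0 C=4)
Step 5: empty(C) -> (A=3 B=0 C=0)
Step 6: empty(A) -> (A=0 B=0 C=0)
Step 7: fill(A) -> (A=3 B=0 C=0)
Step 8: pour(A -> B) -> (A=0 B=3 C=0)

Answer: 0 3 0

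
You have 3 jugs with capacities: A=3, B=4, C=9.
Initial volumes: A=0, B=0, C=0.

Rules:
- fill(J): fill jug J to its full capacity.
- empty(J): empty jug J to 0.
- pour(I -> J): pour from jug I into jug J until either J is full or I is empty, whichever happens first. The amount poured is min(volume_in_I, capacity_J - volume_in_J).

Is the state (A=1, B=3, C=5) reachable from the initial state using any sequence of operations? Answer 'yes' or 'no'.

BFS explored all 152 reachable states.
Reachable set includes: (0,0,0), (0,0,1), (0,0,2), (0,0,3), (0,0,4), (0,0,5), (0,0,6), (0,0,7), (0,0,8), (0,0,9), (0,1,0), (0,1,1) ...
Target (A=1, B=3, C=5) not in reachable set → no.

Answer: no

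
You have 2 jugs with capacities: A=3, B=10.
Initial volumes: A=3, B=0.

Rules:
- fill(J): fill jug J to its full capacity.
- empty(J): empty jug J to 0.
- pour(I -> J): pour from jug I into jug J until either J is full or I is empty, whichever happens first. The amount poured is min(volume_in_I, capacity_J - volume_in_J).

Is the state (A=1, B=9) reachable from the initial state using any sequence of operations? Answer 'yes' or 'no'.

BFS explored all 26 reachable states.
Reachable set includes: (0,0), (0,1), (0,2), (0,3), (0,4), (0,5), (0,6), (0,7), (0,8), (0,9), (0,10), (1,0) ...
Target (A=1, B=9) not in reachable set → no.

Answer: no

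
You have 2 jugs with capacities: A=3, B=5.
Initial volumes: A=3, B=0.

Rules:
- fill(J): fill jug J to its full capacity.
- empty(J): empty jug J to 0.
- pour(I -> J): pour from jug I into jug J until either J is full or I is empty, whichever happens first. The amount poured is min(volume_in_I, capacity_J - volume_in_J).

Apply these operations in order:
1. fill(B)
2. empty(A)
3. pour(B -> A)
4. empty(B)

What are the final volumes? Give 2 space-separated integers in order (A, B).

Step 1: fill(B) -> (A=3 B=5)
Step 2: empty(A) -> (A=0 B=5)
Step 3: pour(B -> A) -> (A=3 B=2)
Step 4: empty(B) -> (A=3 B=0)

Answer: 3 0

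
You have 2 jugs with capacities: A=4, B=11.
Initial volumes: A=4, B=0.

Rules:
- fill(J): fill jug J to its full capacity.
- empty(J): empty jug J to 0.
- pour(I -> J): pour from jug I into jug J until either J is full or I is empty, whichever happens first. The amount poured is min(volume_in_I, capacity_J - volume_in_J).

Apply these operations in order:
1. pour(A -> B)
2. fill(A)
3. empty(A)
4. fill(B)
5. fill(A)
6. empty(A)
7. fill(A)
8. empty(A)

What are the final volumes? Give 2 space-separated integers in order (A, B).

Answer: 0 11

Derivation:
Step 1: pour(A -> B) -> (A=0 B=4)
Step 2: fill(A) -> (A=4 B=4)
Step 3: empty(A) -> (A=0 B=4)
Step 4: fill(B) -> (A=0 B=11)
Step 5: fill(A) -> (A=4 B=11)
Step 6: empty(A) -> (A=0 B=11)
Step 7: fill(A) -> (A=4 B=11)
Step 8: empty(A) -> (A=0 B=11)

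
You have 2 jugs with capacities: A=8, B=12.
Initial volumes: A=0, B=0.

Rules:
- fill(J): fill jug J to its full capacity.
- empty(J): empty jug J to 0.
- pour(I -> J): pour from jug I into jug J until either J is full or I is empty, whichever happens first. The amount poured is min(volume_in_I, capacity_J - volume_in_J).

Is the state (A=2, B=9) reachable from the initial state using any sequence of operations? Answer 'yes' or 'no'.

Answer: no

Derivation:
BFS explored all 10 reachable states.
Reachable set includes: (0,0), (0,4), (0,8), (0,12), (4,0), (4,12), (8,0), (8,4), (8,8), (8,12)
Target (A=2, B=9) not in reachable set → no.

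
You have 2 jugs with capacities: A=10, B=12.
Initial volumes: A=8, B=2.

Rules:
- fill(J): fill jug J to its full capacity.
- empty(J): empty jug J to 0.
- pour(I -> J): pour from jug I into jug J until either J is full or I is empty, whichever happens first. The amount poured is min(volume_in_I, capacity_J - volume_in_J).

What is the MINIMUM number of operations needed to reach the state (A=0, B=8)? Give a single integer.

BFS from (A=8, B=2). One shortest path:
  1. empty(B) -> (A=8 B=0)
  2. pour(A -> B) -> (A=0 B=8)
Reached target in 2 moves.

Answer: 2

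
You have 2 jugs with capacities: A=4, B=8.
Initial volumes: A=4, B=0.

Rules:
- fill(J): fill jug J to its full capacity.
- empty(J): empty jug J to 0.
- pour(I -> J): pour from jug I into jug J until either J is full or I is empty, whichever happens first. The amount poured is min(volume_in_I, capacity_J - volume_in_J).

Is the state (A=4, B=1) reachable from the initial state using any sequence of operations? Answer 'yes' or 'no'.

Answer: no

Derivation:
BFS explored all 6 reachable states.
Reachable set includes: (0,0), (0,4), (0,8), (4,0), (4,4), (4,8)
Target (A=4, B=1) not in reachable set → no.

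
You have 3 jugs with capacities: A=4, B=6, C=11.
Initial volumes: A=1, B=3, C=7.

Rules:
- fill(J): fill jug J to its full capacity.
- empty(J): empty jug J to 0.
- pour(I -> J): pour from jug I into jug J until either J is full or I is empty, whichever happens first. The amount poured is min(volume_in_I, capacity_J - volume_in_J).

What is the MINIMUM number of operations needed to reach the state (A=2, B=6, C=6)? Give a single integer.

Answer: 5

Derivation:
BFS from (A=1, B=3, C=7). One shortest path:
  1. fill(A) -> (A=4 B=3 C=7)
  2. pour(B -> C) -> (A=4 B=0 C=10)
  3. pour(A -> B) -> (A=0 B=4 C=10)
  4. pour(C -> A) -> (A=4 B=4 C=6)
  5. pour(A -> B) -> (A=2 B=6 C=6)
Reached target in 5 moves.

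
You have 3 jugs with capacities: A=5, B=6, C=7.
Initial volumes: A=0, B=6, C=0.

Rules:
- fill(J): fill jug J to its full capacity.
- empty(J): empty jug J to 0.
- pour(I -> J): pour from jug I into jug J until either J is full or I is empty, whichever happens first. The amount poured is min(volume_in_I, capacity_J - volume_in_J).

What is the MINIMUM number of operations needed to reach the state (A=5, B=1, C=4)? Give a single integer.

Answer: 7

Derivation:
BFS from (A=0, B=6, C=0). One shortest path:
  1. fill(A) -> (A=5 B=6 C=0)
  2. empty(B) -> (A=5 B=0 C=0)
  3. pour(A -> B) -> (A=0 B=5 C=0)
  4. fill(A) -> (A=5 B=5 C=0)
  5. pour(A -> B) -> (A=4 B=6 C=0)
  6. pour(A -> C) -> (A=0 B=6 C=4)
  7. pour(B -> A) -> (A=5 B=1 C=4)
Reached target in 7 moves.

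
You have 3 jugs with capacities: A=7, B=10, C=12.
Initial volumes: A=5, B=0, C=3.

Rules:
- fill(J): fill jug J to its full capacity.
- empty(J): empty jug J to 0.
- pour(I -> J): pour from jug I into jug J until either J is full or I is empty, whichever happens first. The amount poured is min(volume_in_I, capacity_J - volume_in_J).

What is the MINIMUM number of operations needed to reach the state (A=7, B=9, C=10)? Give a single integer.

BFS from (A=5, B=0, C=3). One shortest path:
  1. fill(B) -> (A=5 B=10 C=3)
  2. pour(B -> C) -> (A=5 B=1 C=12)
  3. empty(C) -> (A=5 B=1 C=0)
  4. pour(B -> A) -> (A=6 B=0 C=0)
  5. fill(B) -> (A=6 B=10 C=0)
  6. pour(B -> C) -> (A=6 B=0 C=10)
  7. fill(B) -> (A=6 B=10 C=10)
  8. pour(B -> A) -> (A=7 B=9 C=10)
Reached target in 8 moves.

Answer: 8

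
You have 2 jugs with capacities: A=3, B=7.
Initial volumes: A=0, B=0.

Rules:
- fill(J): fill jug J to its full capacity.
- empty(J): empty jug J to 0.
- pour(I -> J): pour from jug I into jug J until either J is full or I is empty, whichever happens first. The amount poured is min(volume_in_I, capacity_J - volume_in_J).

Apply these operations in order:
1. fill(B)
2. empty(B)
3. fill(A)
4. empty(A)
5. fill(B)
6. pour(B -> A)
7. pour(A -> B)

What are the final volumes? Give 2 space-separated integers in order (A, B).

Step 1: fill(B) -> (A=0 B=7)
Step 2: empty(B) -> (A=0 B=0)
Step 3: fill(A) -> (A=3 B=0)
Step 4: empty(A) -> (A=0 B=0)
Step 5: fill(B) -> (A=0 B=7)
Step 6: pour(B -> A) -> (A=3 B=4)
Step 7: pour(A -> B) -> (A=0 B=7)

Answer: 0 7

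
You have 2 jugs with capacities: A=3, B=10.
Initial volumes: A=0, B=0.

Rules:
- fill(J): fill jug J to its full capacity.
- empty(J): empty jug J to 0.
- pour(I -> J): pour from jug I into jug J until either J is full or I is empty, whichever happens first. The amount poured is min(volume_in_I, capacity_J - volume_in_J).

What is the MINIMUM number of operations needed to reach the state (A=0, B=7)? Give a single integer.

BFS from (A=0, B=0). One shortest path:
  1. fill(B) -> (A=0 B=10)
  2. pour(B -> A) -> (A=3 B=7)
  3. empty(A) -> (A=0 B=7)
Reached target in 3 moves.

Answer: 3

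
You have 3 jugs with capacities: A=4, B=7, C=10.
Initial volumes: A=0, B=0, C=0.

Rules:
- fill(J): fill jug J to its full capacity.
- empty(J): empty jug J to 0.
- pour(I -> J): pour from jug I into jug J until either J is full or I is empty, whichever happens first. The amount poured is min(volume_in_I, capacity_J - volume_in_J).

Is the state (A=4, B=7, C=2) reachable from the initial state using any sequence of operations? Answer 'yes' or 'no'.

BFS from (A=0, B=0, C=0):
  1. fill(B) -> (A=0 B=7 C=0)
  2. fill(C) -> (A=0 B=7 C=10)
  3. pour(C -> A) -> (A=4 B=7 C=6)
  4. empty(A) -> (A=0 B=7 C=6)
  5. pour(C -> A) -> (A=4 B=7 C=2)
Target reached → yes.

Answer: yes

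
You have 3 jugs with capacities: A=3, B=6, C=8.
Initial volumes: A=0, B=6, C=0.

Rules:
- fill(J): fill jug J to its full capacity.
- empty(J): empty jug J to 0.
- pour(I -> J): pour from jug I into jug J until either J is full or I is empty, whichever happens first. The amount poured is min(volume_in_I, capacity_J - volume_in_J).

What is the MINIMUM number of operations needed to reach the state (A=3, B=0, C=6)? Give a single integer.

Answer: 2

Derivation:
BFS from (A=0, B=6, C=0). One shortest path:
  1. fill(A) -> (A=3 B=6 C=0)
  2. pour(B -> C) -> (A=3 B=0 C=6)
Reached target in 2 moves.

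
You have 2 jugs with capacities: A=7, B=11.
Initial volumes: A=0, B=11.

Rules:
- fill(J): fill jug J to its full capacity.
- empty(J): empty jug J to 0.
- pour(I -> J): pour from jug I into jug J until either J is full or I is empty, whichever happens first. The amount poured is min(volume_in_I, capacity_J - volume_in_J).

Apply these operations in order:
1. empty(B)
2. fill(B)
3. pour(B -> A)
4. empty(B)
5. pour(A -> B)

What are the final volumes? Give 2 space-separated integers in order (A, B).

Step 1: empty(B) -> (A=0 B=0)
Step 2: fill(B) -> (A=0 B=11)
Step 3: pour(B -> A) -> (A=7 B=4)
Step 4: empty(B) -> (A=7 B=0)
Step 5: pour(A -> B) -> (A=0 B=7)

Answer: 0 7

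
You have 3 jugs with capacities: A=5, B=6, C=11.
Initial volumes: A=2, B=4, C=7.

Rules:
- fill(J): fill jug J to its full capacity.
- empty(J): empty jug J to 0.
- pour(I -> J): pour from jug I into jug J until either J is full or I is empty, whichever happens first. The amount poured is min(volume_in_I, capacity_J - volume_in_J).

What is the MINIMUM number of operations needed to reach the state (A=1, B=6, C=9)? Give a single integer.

BFS from (A=2, B=4, C=7). One shortest path:
  1. fill(A) -> (A=5 B=4 C=7)
  2. pour(A -> C) -> (A=1 B=4 C=11)
  3. pour(C -> B) -> (A=1 B=6 C=9)
Reached target in 3 moves.

Answer: 3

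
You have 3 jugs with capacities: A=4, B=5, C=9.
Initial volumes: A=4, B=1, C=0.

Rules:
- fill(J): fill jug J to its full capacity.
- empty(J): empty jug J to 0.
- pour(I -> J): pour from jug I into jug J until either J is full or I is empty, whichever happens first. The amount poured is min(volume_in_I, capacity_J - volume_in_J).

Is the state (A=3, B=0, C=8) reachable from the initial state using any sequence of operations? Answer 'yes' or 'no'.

Answer: yes

Derivation:
BFS from (A=4, B=1, C=0):
  1. empty(B) -> (A=4 B=0 C=0)
  2. pour(A -> B) -> (A=0 B=4 C=0)
  3. fill(A) -> (A=4 B=4 C=0)
  4. pour(A -> C) -> (A=0 B=4 C=4)
  5. fill(A) -> (A=4 B=4 C=4)
  6. pour(A -> C) -> (A=0 B=4 C=8)
  7. fill(A) -> (A=4 B=4 C=8)
  8. pour(A -> B) -> (A=3 B=5 C=8)
  9. empty(B) -> (A=3 B=0 C=8)
Target reached → yes.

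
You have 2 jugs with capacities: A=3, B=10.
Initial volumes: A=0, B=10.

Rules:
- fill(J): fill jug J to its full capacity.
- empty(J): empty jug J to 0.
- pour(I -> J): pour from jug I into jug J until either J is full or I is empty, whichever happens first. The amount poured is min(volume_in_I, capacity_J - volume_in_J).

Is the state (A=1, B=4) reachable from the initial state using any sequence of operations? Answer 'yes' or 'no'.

BFS explored all 26 reachable states.
Reachable set includes: (0,0), (0,1), (0,2), (0,3), (0,4), (0,5), (0,6), (0,7), (0,8), (0,9), (0,10), (1,0) ...
Target (A=1, B=4) not in reachable set → no.

Answer: no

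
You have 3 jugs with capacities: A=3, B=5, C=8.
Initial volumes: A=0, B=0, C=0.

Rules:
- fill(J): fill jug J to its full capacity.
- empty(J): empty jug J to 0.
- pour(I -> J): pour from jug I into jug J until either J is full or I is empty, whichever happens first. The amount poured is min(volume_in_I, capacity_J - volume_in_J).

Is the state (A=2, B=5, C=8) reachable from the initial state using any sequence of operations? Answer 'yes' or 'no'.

BFS from (A=0, B=0, C=0):
  1. fill(B) -> (A=0 B=5 C=0)
  2. fill(C) -> (A=0 B=5 C=8)
  3. pour(B -> A) -> (A=3 B=2 C=8)
  4. empty(A) -> (A=0 B=2 C=8)
  5. pour(B -> A) -> (A=2 B=0 C=8)
  6. fill(B) -> (A=2 B=5 C=8)
Target reached → yes.

Answer: yes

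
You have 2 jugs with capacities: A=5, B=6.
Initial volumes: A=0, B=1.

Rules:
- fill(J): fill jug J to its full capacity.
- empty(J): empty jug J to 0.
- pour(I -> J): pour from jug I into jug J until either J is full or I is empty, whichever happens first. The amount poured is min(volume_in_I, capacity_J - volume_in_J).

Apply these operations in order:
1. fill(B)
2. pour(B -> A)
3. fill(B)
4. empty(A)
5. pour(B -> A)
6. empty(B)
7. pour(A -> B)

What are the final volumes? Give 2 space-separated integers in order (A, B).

Answer: 0 5

Derivation:
Step 1: fill(B) -> (A=0 B=6)
Step 2: pour(B -> A) -> (A=5 B=1)
Step 3: fill(B) -> (A=5 B=6)
Step 4: empty(A) -> (A=0 B=6)
Step 5: pour(B -> A) -> (A=5 B=1)
Step 6: empty(B) -> (A=5 B=0)
Step 7: pour(A -> B) -> (A=0 B=5)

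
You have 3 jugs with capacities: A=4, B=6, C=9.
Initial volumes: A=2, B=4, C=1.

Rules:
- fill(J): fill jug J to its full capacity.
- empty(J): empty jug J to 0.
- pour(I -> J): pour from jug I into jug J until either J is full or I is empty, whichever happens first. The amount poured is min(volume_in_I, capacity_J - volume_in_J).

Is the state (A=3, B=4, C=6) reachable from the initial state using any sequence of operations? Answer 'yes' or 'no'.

Answer: no

Derivation:
BFS explored all 231 reachable states.
Reachable set includes: (0,0,0), (0,0,1), (0,0,2), (0,0,3), (0,0,4), (0,0,5), (0,0,6), (0,0,7), (0,0,8), (0,0,9), (0,1,0), (0,1,1) ...
Target (A=3, B=4, C=6) not in reachable set → no.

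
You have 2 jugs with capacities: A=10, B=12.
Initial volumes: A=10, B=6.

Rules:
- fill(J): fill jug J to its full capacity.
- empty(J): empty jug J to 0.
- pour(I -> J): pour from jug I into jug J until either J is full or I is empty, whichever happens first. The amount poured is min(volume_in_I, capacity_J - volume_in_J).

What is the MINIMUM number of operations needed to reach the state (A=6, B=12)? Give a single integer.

Answer: 3

Derivation:
BFS from (A=10, B=6). One shortest path:
  1. empty(A) -> (A=0 B=6)
  2. pour(B -> A) -> (A=6 B=0)
  3. fill(B) -> (A=6 B=12)
Reached target in 3 moves.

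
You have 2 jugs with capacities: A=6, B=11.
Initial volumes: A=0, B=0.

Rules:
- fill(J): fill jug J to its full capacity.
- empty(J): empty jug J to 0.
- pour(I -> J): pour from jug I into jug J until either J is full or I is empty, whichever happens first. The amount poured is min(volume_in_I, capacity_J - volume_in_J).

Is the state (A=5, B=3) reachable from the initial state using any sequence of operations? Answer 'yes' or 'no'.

Answer: no

Derivation:
BFS explored all 34 reachable states.
Reachable set includes: (0,0), (0,1), (0,2), (0,3), (0,4), (0,5), (0,6), (0,7), (0,8), (0,9), (0,10), (0,11) ...
Target (A=5, B=3) not in reachable set → no.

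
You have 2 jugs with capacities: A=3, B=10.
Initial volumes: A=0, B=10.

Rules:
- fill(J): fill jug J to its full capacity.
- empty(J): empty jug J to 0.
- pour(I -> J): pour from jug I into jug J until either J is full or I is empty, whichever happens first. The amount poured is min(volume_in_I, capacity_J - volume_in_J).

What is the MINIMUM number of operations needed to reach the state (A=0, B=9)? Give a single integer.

Answer: 7

Derivation:
BFS from (A=0, B=10). One shortest path:
  1. fill(A) -> (A=3 B=10)
  2. empty(B) -> (A=3 B=0)
  3. pour(A -> B) -> (A=0 B=3)
  4. fill(A) -> (A=3 B=3)
  5. pour(A -> B) -> (A=0 B=6)
  6. fill(A) -> (A=3 B=6)
  7. pour(A -> B) -> (A=0 B=9)
Reached target in 7 moves.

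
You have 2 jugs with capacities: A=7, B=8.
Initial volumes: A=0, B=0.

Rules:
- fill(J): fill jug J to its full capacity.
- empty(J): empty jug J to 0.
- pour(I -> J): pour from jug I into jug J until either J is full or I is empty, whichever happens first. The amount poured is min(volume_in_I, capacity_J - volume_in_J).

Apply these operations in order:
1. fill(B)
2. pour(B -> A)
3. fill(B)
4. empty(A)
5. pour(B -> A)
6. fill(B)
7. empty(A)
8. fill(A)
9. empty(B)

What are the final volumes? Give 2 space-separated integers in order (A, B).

Answer: 7 0

Derivation:
Step 1: fill(B) -> (A=0 B=8)
Step 2: pour(B -> A) -> (A=7 B=1)
Step 3: fill(B) -> (A=7 B=8)
Step 4: empty(A) -> (A=0 B=8)
Step 5: pour(B -> A) -> (A=7 B=1)
Step 6: fill(B) -> (A=7 B=8)
Step 7: empty(A) -> (A=0 B=8)
Step 8: fill(A) -> (A=7 B=8)
Step 9: empty(B) -> (A=7 B=0)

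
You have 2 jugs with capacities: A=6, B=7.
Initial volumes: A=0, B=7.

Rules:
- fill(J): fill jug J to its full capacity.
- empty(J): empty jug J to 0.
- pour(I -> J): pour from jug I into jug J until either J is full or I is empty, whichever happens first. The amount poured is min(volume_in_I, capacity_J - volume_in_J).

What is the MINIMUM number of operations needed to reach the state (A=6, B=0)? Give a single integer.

Answer: 2

Derivation:
BFS from (A=0, B=7). One shortest path:
  1. fill(A) -> (A=6 B=7)
  2. empty(B) -> (A=6 B=0)
Reached target in 2 moves.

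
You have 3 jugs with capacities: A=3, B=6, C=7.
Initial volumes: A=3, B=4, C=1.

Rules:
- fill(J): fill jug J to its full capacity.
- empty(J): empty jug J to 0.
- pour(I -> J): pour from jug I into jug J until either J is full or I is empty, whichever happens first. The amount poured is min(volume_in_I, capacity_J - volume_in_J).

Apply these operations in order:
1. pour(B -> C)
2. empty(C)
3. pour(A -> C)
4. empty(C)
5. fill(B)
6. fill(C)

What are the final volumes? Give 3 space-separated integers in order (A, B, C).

Answer: 0 6 7

Derivation:
Step 1: pour(B -> C) -> (A=3 B=0 C=5)
Step 2: empty(C) -> (A=3 B=0 C=0)
Step 3: pour(A -> C) -> (A=0 B=0 C=3)
Step 4: empty(C) -> (A=0 B=0 C=0)
Step 5: fill(B) -> (A=0 B=6 C=0)
Step 6: fill(C) -> (A=0 B=6 C=7)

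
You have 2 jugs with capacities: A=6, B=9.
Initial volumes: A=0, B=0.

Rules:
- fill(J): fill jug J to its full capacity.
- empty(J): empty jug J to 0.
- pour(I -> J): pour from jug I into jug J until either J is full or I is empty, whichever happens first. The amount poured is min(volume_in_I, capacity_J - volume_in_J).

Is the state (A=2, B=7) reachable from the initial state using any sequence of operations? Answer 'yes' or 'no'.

BFS explored all 10 reachable states.
Reachable set includes: (0,0), (0,3), (0,6), (0,9), (3,0), (3,9), (6,0), (6,3), (6,6), (6,9)
Target (A=2, B=7) not in reachable set → no.

Answer: no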